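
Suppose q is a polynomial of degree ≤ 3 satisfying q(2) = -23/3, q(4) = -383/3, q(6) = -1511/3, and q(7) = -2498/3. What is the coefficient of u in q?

0

Write q(u) = au^3 + bu^2 + cu + d. Substituting each data point gives a linear system:
  8a + 4b + 2c + d = -23/3
  64a + 16b + 4c + d = -383/3
  216a + 36b + 6c + d = -1511/3
  343a + 49b + 7c + d = -2498/3
Solving the system yields a = -3, b = 4, c = 0, d = 1/3.
So q(u) = -3u³ + 4u² + 1/3.
The coefficient of u is 0.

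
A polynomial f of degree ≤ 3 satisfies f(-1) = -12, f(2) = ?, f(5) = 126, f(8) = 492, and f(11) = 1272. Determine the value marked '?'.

The 4 known points determine the degree-3 polynomial uniquely.
Write f(x) = ax^3 + bx^2 + cx + d. Substituting each data point gives a linear system:
  -a + b - c + d = -12
  125a + 25b + 5c + d = 126
  512a + 64b + 8c + d = 492
  1331a + 121b + 11c + d = 1272
Solving the system yields a = 1, b = -1, c = 6, d = -4.
So f(x) = x³ - x² + 6x - 4.
Then f(2) = 12.

12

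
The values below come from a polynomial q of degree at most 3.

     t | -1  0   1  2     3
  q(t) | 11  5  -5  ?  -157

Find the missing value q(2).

-49

The 4 known points determine the degree-3 polynomial uniquely.
Write q(t) = at^3 + bt^2 + ct + d. Substituting each data point gives a linear system:
  -a + b - c + d = 11
  d = 5
  a + b + c + d = -5
  27a + 9b + 3c + d = -157
Solving the system yields a = -5, b = -2, c = -3, d = 5.
So q(t) = -5t^3 - 2t^2 - 3t + 5.
Then q(2) = -49.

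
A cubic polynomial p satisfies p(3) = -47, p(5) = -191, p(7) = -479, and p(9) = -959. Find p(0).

Forward differences of the values at u = 3, 5, 7, 9:
  p  : -47  -191  -479  -959
  Δ  : -144  -288  -480
  Δ^2: -144  -192
  Δ^3: -48
The third differences are constant, confirming degree 3.
Interpolating (Newton forward form) and evaluating at u = 0 gives p(0) = 4.

4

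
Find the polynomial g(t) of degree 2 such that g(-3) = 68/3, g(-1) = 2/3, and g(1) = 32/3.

g(t) = 4t^2 + 5t + 5/3

Write g(t) = at^2 + bt + c. Substituting each data point gives a linear system:
  9a - 3b + c = 68/3
  a - b + c = 2/3
  a + b + c = 32/3
Solving the system yields a = 4, b = 5, c = 5/3.
So g(t) = 4t² + 5t + 5/3.
Check: g(-1) = 2/3. ✓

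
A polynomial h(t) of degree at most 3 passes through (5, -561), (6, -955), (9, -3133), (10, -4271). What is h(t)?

Write h(t) = at^3 + bt^2 + ct + d. Substituting each data point gives a linear system:
  125a + 25b + 5c + d = -561
  216a + 36b + 6c + d = -955
  729a + 81b + 9c + d = -3133
  1000a + 100b + 10c + d = -4271
Solving the system yields a = -4, b = -3, c = 3, d = -1.
So h(t) = -4t^3 - 3t^2 + 3t - 1.
Check: h(6) = -955. ✓

h(t) = -4t^3 - 3t^2 + 3t - 1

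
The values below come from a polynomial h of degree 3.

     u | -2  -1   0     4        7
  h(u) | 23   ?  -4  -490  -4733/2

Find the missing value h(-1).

-5/2

The 4 known points determine the degree-3 polynomial uniquely.
Write h(u) = au^3 + bu^2 + cu + d. Substituting each data point gives a linear system:
  -8a + 4b - 2c + d = 23
  d = -4
  64a + 16b + 4c + d = -490
  343a + 49b + 7c + d = -4733/2
Solving the system yields a = -6, b = -6, c = -3/2, d = -4.
So h(u) = -6u^3 - 6u^2 - (3/2)u - 4.
Then h(-1) = -5/2.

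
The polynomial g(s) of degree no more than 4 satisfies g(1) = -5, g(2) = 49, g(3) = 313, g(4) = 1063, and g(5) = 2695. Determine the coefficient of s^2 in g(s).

4

Write g(s) = as^4 + bs^3 + cs^2 + ds + e. Substituting each data point gives a linear system:
  a + b + c + d + e = -5
  16a + 8b + 4c + 2d + e = 49
  81a + 27b + 9c + 3d + e = 313
  256a + 64b + 16c + 4d + e = 1063
  625a + 125b + 25c + 5d + e = 2695
Solving the system yields a = 5, b = -4, c = 4, d = -5, e = -5.
So g(s) = 5s^4 - 4s^3 + 4s^2 - 5s - 5.
The coefficient of s^2 is 4.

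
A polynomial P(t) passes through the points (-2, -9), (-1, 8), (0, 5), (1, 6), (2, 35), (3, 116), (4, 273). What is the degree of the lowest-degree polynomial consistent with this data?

Forward differences of the values at t = -2, -1, 0, 1, 2, 3, 4:
  P  : -9  8  5  6  35  116  273
  Δ  : 17  -3  1  29  81  157
  Δ^2: -20  4  28  52  76
  Δ^3: 24  24  24  24
  Δ^4: 0  0  0
  Δ^5: 0  0
  Δ^6: 0
The third differences are constant (24) and nonzero, while all higher differences vanish, so the minimal degree is 3.

3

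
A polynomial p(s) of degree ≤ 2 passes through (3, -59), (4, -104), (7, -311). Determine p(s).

Using the Lagrange interpolation formula with nodes 3, 4, 7:
  L_0(s) = (s - 4)(s - 7) / 4
  L_1(s) = (s - 3)(s - 7) / -3
  L_2(s) = (s - 3)(s - 4) / 12
Then p(s) = -59·L_0(s) - 104·L_1(s) - 311·L_2(s).
Expanding and collecting terms gives p(s) = -6s² - 3s + 4.
Check: p(4) = -104. ✓

p(s) = -6s^2 - 3s + 4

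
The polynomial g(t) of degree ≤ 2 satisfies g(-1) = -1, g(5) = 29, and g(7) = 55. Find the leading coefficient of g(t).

1

Write g(t) = at^2 + bt + c. Substituting each data point gives a linear system:
  a - b + c = -1
  25a + 5b + c = 29
  49a + 7b + c = 55
Solving the system yields a = 1, b = 1, c = -1.
So g(t) = t² + t - 1.
The leading coefficient is 1.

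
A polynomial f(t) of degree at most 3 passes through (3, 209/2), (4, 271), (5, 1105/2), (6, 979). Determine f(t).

Using the Lagrange interpolation formula with nodes 3, 4, 5, 6:
  L_0(t) = (t - 4)(t - 5)(t - 6) / -6
  L_1(t) = (t - 3)(t - 5)(t - 6) / 2
  L_2(t) = (t - 3)(t - 4)(t - 6) / -2
  L_3(t) = (t - 3)(t - 4)(t - 5) / 6
Then f(t) = 209/2·L_0(t) + 271·L_1(t) + 1105/2·L_2(t) + 979·L_3(t).
Expanding and collecting terms gives f(t) = 5t³ - (5/2)t² - t - 5.
Check: f(4) = 271. ✓

f(t) = 5t^3 - (5/2)t^2 - t - 5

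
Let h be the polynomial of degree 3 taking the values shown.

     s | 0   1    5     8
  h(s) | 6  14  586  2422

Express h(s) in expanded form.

h(s) = 5s^3 - 3s^2 + 6s + 6

Write h(s) = as^3 + bs^2 + cs + d. Substituting each data point gives a linear system:
  d = 6
  a + b + c + d = 14
  125a + 25b + 5c + d = 586
  512a + 64b + 8c + d = 2422
Solving the system yields a = 5, b = -3, c = 6, d = 6.
So h(s) = 5s^3 - 3s^2 + 6s + 6.
Check: h(1) = 14. ✓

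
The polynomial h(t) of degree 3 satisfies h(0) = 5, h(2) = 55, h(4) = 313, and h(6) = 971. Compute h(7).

1510

Using the Lagrange interpolation formula with nodes 0, 2, 4, 6:
  L_0(t) = (t - 2)(t - 4)(t - 6) / -48
  L_1(t) = t(t - 4)(t - 6) / 16
  L_2(t) = t(t - 2)(t - 6) / -16
  L_3(t) = t(t - 2)(t - 4) / 48
Then h(t) = 5·L_0(t) + 55·L_1(t) + 313·L_2(t) + 971·L_3(t).
Expanding and collecting terms gives h(t) = 4t^3 + 2t^2 + 5t + 5.
Evaluating at t = 7: h(7) = 1510.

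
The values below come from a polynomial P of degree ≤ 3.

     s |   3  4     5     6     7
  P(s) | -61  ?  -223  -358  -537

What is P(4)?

-126

On equispaced nodes a degree-3 polynomial has vanishing fourth forward difference, so
  P(3) - 4·P(4) + 6·P(5) - 4·P(6) + P(7) = 0.
Substituting the known values and solving for P(4):
  -4·P(4) = 504
  P(4) = -126.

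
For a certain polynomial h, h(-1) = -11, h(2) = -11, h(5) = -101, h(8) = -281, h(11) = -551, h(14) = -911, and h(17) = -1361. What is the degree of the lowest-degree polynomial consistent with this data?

Forward differences of the values at t = -1, 2, 5, 8, 11, 14, 17:
  h  : -11  -11  -101  -281  -551  -911  -1361
  Δ  : 0  -90  -180  -270  -360  -450
  Δ^2: -90  -90  -90  -90  -90
  Δ^3: 0  0  0  0
  Δ^4: 0  0  0
  Δ^5: 0  0
  Δ^6: 0
The second differences are constant (-90) and nonzero, while all higher differences vanish, so the minimal degree is 2.

2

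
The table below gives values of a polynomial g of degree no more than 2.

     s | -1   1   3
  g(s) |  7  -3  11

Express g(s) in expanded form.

g(s) = 3s^2 - 5s - 1

Using the Lagrange interpolation formula with nodes -1, 1, 3:
  L_0(s) = (s - 1)(s - 3) / 8
  L_1(s) = (s + 1)(s - 3) / -4
  L_2(s) = (s + 1)(s - 1) / 8
Then g(s) = 7·L_0(s) - 3·L_1(s) + 11·L_2(s).
Expanding and collecting terms gives g(s) = 3s² - 5s - 1.
Check: g(-1) = 7. ✓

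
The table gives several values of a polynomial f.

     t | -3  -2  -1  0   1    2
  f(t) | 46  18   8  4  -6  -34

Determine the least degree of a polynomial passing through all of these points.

Forward differences of the values at t = -3, -2, -1, 0, 1, 2:
  f  : 46  18  8  4  -6  -34
  Δ  : -28  -10  -4  -10  -28
  Δ^2: 18  6  -6  -18
  Δ^3: -12  -12  -12
  Δ^4: 0  0
  Δ^5: 0
The third differences are constant (-12) and nonzero, while all higher differences vanish, so the minimal degree is 3.

3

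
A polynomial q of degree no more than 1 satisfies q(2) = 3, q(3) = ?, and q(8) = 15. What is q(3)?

The 2 known points determine the degree-1 polynomial uniquely.
Write q(t) = at + b. Substituting each data point gives a linear system:
  2a + b = 3
  8a + b = 15
Solving the system yields a = 2, b = -1.
So q(t) = 2t - 1.
Then q(3) = 5.

5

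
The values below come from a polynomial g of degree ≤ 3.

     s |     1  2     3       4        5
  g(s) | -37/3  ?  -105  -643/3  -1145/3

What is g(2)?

-125/3

The 4 known points determine the degree-3 polynomial uniquely.
Write g(s) = as^3 + bs^2 + cs + d. Substituting each data point gives a linear system:
  a + b + c + d = -37/3
  27a + 9b + 3c + d = -105
  64a + 16b + 4c + d = -643/3
  125a + 25b + 5c + d = -1145/3
Solving the system yields a = -2, b = -5, c = -1/3, d = -5.
So g(s) = -2s^3 - 5s^2 - (1/3)s - 5.
Then g(2) = -125/3.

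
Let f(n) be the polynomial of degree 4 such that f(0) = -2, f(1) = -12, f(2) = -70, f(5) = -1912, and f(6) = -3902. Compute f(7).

-7170

Using the Lagrange interpolation formula with nodes 0, 1, 2, 5, 6:
  L_0(n) = (n - 1)(n - 2)(n - 5)(n - 6) / 60
  L_1(n) = n(n - 2)(n - 5)(n - 6) / -20
  L_2(n) = n(n - 1)(n - 5)(n - 6) / 24
  L_3(n) = n(n - 1)(n - 2)(n - 6) / -60
  L_4(n) = n(n - 1)(n - 2)(n - 5) / 120
Then f(n) = -2·L_0(n) - 12·L_1(n) - 70·L_2(n) - 1912·L_3(n) - 3902·L_4(n).
Expanding and collecting terms gives f(n) = -3n^4 + n^3 - 6n^2 - 2n - 2.
Evaluating at n = 7: f(7) = -7170.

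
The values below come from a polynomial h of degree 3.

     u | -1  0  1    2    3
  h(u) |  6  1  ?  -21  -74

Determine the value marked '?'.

-2

On equispaced nodes a degree-3 polynomial has vanishing fourth forward difference, so
  h(-1) - 4·h(0) + 6·h(1) - 4·h(2) + h(3) = 0.
Substituting the known values and solving for h(1):
  6·h(1) = -12
  h(1) = -2.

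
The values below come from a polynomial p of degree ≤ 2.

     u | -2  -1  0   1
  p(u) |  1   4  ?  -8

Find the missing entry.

1

On equispaced nodes a degree-2 polynomial has vanishing third forward difference, so
  - p(-2) + 3·p(-1) - 3·p(0) + p(1) = 0.
Substituting the known values and solving for p(0):
  -3·p(0) = -3
  p(0) = 1.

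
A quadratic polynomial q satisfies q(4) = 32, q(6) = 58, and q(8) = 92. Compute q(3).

Write q(n) = an^2 + bn + c. Substituting each data point gives a linear system:
  16a + 4b + c = 32
  36a + 6b + c = 58
  64a + 8b + c = 92
Solving the system yields a = 1, b = 3, c = 4.
So q(n) = n^2 + 3n + 4.
Then q(3) = 22.

22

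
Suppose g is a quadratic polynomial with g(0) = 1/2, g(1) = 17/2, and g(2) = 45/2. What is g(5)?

Using the Lagrange interpolation formula with nodes 0, 1, 2:
  L_0(t) = (t - 1)(t - 2) / 2
  L_1(t) = t(t - 2) / -1
  L_2(t) = t(t - 1) / 2
Then g(t) = 1/2·L_0(t) + 17/2·L_1(t) + 45/2·L_2(t).
Expanding and collecting terms gives g(t) = 3t² + 5t + 1/2.
Evaluating at t = 5: g(5) = 201/2.

201/2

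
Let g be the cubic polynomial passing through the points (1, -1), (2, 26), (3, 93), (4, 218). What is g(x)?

Write g(x) = ax^3 + bx^2 + cx + d. Substituting each data point gives a linear system:
  a + b + c + d = -1
  8a + 4b + 2c + d = 26
  27a + 9b + 3c + d = 93
  64a + 16b + 4c + d = 218
Solving the system yields a = 3, b = 2, c = 0, d = -6.
So g(x) = 3x^3 + 2x^2 - 6.
Check: g(3) = 93. ✓

g(x) = 3x^3 + 2x^2 - 6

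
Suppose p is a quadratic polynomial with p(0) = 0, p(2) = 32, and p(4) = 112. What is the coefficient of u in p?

Write p(u) = au^2 + bu + c. Substituting each data point gives a linear system:
  c = 0
  4a + 2b + c = 32
  16a + 4b + c = 112
Solving the system yields a = 6, b = 4, c = 0.
So p(u) = 6u^2 + 4u.
The coefficient of u is 4.

4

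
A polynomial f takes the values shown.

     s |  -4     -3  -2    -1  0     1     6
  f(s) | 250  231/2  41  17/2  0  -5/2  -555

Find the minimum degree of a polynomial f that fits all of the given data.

Divided differences on the nodes -4, -3, -2, -1, 0, 1, 6:
  order 0: 250  231/2  41  17/2  0  -5/2  -555
  order 1: -269/2  -149/2  -65/2  -17/2  -5/2  -221/2
  order 2: 30  21  12  3  -18
  order 3: -3  -3  -3  -3
  order 4: 0  0  0
  order 5: 0  0
  order 6: 0
The order-3 divided differences are all -3 (nonzero) and every higher order vanishes, so the data lies on a polynomial of degree exactly 3.

3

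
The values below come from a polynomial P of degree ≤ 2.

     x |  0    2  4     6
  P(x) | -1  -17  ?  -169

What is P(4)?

-73

On equispaced nodes a degree-2 polynomial has vanishing third forward difference, so
  - P(0) + 3·P(2) - 3·P(4) + P(6) = 0.
Substituting the known values and solving for P(4):
  -3·P(4) = 219
  P(4) = -73.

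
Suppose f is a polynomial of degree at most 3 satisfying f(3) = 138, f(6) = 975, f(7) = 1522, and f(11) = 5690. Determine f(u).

f(u) = 4u^3 + 3u^2 + 3

Using the Lagrange interpolation formula with nodes 3, 6, 7, 11:
  L_0(u) = (u - 6)(u - 7)(u - 11) / -96
  L_1(u) = (u - 3)(u - 7)(u - 11) / 15
  L_2(u) = (u - 3)(u - 6)(u - 11) / -16
  L_3(u) = (u - 3)(u - 6)(u - 7) / 160
Then f(u) = 138·L_0(u) + 975·L_1(u) + 1522·L_2(u) + 5690·L_3(u).
Expanding and collecting terms gives f(u) = 4u^3 + 3u^2 + 3.
Check: f(6) = 975. ✓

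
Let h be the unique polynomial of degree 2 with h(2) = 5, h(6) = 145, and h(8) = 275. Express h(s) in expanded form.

h(s) = 5s^2 - 5s - 5

Write h(s) = as^2 + bs + c. Substituting each data point gives a linear system:
  4a + 2b + c = 5
  36a + 6b + c = 145
  64a + 8b + c = 275
Solving the system yields a = 5, b = -5, c = -5.
So h(s) = 5s^2 - 5s - 5.
Check: h(6) = 145. ✓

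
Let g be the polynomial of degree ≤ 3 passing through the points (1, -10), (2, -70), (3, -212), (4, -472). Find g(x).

Using the Lagrange interpolation formula with nodes 1, 2, 3, 4:
  L_0(x) = (x - 2)(x - 3)(x - 4) / -6
  L_1(x) = (x - 1)(x - 3)(x - 4) / 2
  L_2(x) = (x - 1)(x - 2)(x - 4) / -2
  L_3(x) = (x - 1)(x - 2)(x - 3) / 6
Then g(x) = -10·L_0(x) - 70·L_1(x) - 212·L_2(x) - 472·L_3(x).
Expanding and collecting terms gives g(x) = -6x^3 - 5x^2 - 3x + 4.
Check: g(3) = -212. ✓

g(x) = -6x^3 - 5x^2 - 3x + 4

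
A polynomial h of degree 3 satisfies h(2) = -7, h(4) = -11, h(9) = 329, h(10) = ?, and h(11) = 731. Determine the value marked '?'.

505

The 4 known points determine the degree-3 polynomial uniquely.
Write h(x) = ax^3 + bx^2 + cx + d. Substituting each data point gives a linear system:
  8a + 4b + 2c + d = -7
  64a + 16b + 4c + d = -11
  729a + 81b + 9c + d = 329
  1331a + 121b + 11c + d = 731
Solving the system yields a = 1, b = -5, c = 0, d = 5.
So h(x) = x³ - 5x² + 5.
Then h(10) = 505.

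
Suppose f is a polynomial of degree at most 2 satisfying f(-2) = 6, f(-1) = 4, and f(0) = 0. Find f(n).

Using the Lagrange interpolation formula with nodes -2, -1, 0:
  L_0(n) = (n + 1)n / 2
  L_1(n) = (n + 2)n / -1
  L_2(n) = (n + 2)(n + 1) / 2
Then f(n) = 6·L_0(n) + 4·L_1(n) + 0·L_2(n).
Expanding and collecting terms gives f(n) = -n^2 - 5n.
Check: f(-1) = 4. ✓

f(n) = -n^2 - 5n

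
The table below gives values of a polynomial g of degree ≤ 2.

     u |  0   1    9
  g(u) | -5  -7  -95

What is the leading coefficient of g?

Write g(u) = au^2 + bu + c. Substituting each data point gives a linear system:
  c = -5
  a + b + c = -7
  81a + 9b + c = -95
Solving the system yields a = -1, b = -1, c = -5.
So g(u) = -u² - u - 5.
The leading coefficient is -1.

-1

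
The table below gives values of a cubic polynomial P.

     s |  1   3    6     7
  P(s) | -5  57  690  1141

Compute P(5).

Using the Lagrange interpolation formula with nodes 1, 3, 6, 7:
  L_0(s) = (s - 3)(s - 6)(s - 7) / -60
  L_1(s) = (s - 1)(s - 6)(s - 7) / 24
  L_2(s) = (s - 1)(s - 3)(s - 7) / -15
  L_3(s) = (s - 1)(s - 3)(s - 6) / 24
Then P(s) = -5·L_0(s) + 57·L_1(s) + 690·L_2(s) + 1141·L_3(s).
Expanding and collecting terms gives P(s) = 4s³ - 4s² - 5s.
Evaluating at s = 5: P(5) = 375.

375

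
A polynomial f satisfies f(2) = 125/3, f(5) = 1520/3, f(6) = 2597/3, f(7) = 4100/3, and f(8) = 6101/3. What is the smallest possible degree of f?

3

Divided differences on the nodes 2, 5, 6, 7, 8:
  order 0: 125/3  1520/3  2597/3  4100/3  6101/3
  order 1: 155  359  501  667
  order 2: 51  71  83
  order 3: 4  4
  order 4: 0
The order-3 divided differences are all 4 (nonzero) and every higher order vanishes, so the data lies on a polynomial of degree exactly 3.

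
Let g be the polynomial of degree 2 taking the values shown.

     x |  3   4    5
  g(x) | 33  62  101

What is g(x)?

Using the Lagrange interpolation formula with nodes 3, 4, 5:
  L_0(x) = (x - 4)(x - 5) / 2
  L_1(x) = (x - 3)(x - 5) / -1
  L_2(x) = (x - 3)(x - 4) / 2
Then g(x) = 33·L_0(x) + 62·L_1(x) + 101·L_2(x).
Expanding and collecting terms gives g(x) = 5x² - 6x + 6.
Check: g(5) = 101. ✓

g(x) = 5x^2 - 6x + 6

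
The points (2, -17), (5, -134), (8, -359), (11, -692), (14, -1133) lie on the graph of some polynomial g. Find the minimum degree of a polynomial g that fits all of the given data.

2

Forward differences of the values at s = 2, 5, 8, 11, 14:
  g  : -17  -134  -359  -692  -1133
  Δ  : -117  -225  -333  -441
  Δ^2: -108  -108  -108
  Δ^3: 0  0
  Δ^4: 0
The second differences are constant (-108) and nonzero, while all higher differences vanish, so the minimal degree is 2.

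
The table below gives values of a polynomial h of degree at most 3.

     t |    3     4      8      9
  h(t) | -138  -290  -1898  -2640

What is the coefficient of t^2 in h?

-5

Write h(t) = at^3 + bt^2 + ct + d. Substituting each data point gives a linear system:
  27a + 9b + 3c + d = -138
  64a + 16b + 4c + d = -290
  512a + 64b + 8c + d = -1898
  729a + 81b + 9c + d = -2640
Solving the system yields a = -3, b = -5, c = -6, d = 6.
So h(t) = -3t^3 - 5t^2 - 6t + 6.
The coefficient of t^2 is -5.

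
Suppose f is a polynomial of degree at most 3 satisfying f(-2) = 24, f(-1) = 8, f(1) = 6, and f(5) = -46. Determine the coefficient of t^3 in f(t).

Write f(t) = at^3 + bt^2 + ct + d. Substituting each data point gives a linear system:
  -8a + 4b - 2c + d = 24
  -a + b - c + d = 8
  a + b + c + d = 6
  125a + 25b + 5c + d = -46
Solving the system yields a = -1, b = 3, c = 0, d = 4.
So f(t) = -t^3 + 3t^2 + 4.
The leading coefficient is -1.

-1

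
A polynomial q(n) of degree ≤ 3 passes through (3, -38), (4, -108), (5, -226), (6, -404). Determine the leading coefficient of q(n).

Write q(n) = an^3 + bn^2 + cn + d. Substituting each data point gives a linear system:
  27a + 9b + 3c + d = -38
  64a + 16b + 4c + d = -108
  125a + 25b + 5c + d = -226
  216a + 36b + 6c + d = -404
Solving the system yields a = -2, b = 0, c = 4, d = 4.
So q(n) = -2n^3 + 4n + 4.
The leading coefficient is -2.

-2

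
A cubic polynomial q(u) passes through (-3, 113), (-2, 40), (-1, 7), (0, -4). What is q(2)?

Write q(u) = au^3 + bu^2 + cu + d. Substituting each data point gives a linear system:
  -27a + 9b - 3c + d = 113
  -8a + 4b - 2c + d = 40
  -a + b - c + d = 7
  d = -4
Solving the system yields a = -3, b = 2, c = -6, d = -4.
So q(u) = -3u³ + 2u² - 6u - 4.
Then q(2) = -32.

-32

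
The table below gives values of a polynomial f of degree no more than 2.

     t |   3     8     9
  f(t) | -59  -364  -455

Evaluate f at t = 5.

-151

Using the Lagrange interpolation formula with nodes 3, 8, 9:
  L_0(t) = (t - 8)(t - 9) / 30
  L_1(t) = (t - 3)(t - 9) / -5
  L_2(t) = (t - 3)(t - 8) / 6
Then f(t) = -59·L_0(t) - 364·L_1(t) - 455·L_2(t).
Expanding and collecting terms gives f(t) = -5t^2 - 6t + 4.
Evaluating at t = 5: f(5) = -151.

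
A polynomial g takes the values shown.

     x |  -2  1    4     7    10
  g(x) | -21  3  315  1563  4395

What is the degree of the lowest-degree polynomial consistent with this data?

3

Forward differences of the values at x = -2, 1, 4, 7, 10:
  g  : -21  3  315  1563  4395
  Δ  : 24  312  1248  2832
  Δ^2: 288  936  1584
  Δ^3: 648  648
  Δ^4: 0
The third differences are constant (648) and nonzero, while all higher differences vanish, so the minimal degree is 3.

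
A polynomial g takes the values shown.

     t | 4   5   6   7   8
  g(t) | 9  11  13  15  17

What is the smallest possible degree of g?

1

Forward differences of the values at t = 4, 5, 6, 7, 8:
  g  : 9  11  13  15  17
  Δ  : 2  2  2  2
  Δ^2: 0  0  0
  Δ^3: 0  0
  Δ^4: 0
The first differences are constant (2) and nonzero, while all higher differences vanish, so the minimal degree is 1.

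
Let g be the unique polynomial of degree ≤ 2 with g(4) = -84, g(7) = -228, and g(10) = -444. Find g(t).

g(t) = -4t^2 - 4t - 4

Using the Lagrange interpolation formula with nodes 4, 7, 10:
  L_0(t) = (t - 7)(t - 10) / 18
  L_1(t) = (t - 4)(t - 10) / -9
  L_2(t) = (t - 4)(t - 7) / 18
Then g(t) = -84·L_0(t) - 228·L_1(t) - 444·L_2(t).
Expanding and collecting terms gives g(t) = -4t^2 - 4t - 4.
Check: g(4) = -84. ✓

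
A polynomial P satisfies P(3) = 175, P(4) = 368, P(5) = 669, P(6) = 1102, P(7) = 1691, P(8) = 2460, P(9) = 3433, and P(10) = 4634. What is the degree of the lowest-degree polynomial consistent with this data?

3

Forward differences of the values at s = 3, 4, 5, 6, 7, 8, 9, 10:
  P  : 175  368  669  1102  1691  2460  3433  4634
  Δ  : 193  301  433  589  769  973  1201
  Δ^2: 108  132  156  180  204  228
  Δ^3: 24  24  24  24  24
  Δ^4: 0  0  0  0
  Δ^5: 0  0  0
  Δ^6: 0  0
  Δ^7: 0
The third differences are constant (24) and nonzero, while all higher differences vanish, so the minimal degree is 3.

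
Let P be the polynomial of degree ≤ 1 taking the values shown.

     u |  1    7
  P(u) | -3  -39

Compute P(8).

Write P(u) = au + b. Substituting each data point gives a linear system:
  a + b = -3
  7a + b = -39
Solving the system yields a = -6, b = 3.
So P(u) = -6u + 3.
Then P(8) = -45.

-45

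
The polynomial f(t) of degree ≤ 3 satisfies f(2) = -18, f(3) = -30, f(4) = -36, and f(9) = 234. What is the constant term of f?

Write f(t) = at^3 + bt^2 + ct + d. Substituting each data point gives a linear system:
  8a + 4b + 2c + d = -18
  27a + 9b + 3c + d = -30
  64a + 16b + 4c + d = -36
  729a + 81b + 9c + d = 234
Solving the system yields a = 1, b = -6, c = -1, d = 0.
So f(t) = t³ - 6t² - t.
The constant term is 0.

0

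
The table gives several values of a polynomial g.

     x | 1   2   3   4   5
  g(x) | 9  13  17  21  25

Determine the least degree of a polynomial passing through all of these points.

1

Forward differences of the values at x = 1, 2, 3, 4, 5:
  g  : 9  13  17  21  25
  Δ  : 4  4  4  4
  Δ^2: 0  0  0
  Δ^3: 0  0
  Δ^4: 0
The first differences are constant (4) and nonzero, while all higher differences vanish, so the minimal degree is 1.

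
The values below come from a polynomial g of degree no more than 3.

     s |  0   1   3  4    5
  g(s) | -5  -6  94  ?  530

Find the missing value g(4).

255

The 4 known points determine the degree-3 polynomial uniquely.
Write g(s) = as^3 + bs^2 + cs + d. Substituting each data point gives a linear system:
  d = -5
  a + b + c + d = -6
  27a + 9b + 3c + d = 94
  125a + 25b + 5c + d = 530
Solving the system yields a = 5, b = -3, c = -3, d = -5.
So g(s) = 5s³ - 3s² - 3s - 5.
Then g(4) = 255.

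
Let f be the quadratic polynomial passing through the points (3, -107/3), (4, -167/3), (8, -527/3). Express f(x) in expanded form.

Using the Lagrange interpolation formula with nodes 3, 4, 8:
  L_0(x) = (x - 4)(x - 8) / 5
  L_1(x) = (x - 3)(x - 8) / -4
  L_2(x) = (x - 3)(x - 4) / 20
Then f(x) = -107/3·L_0(x) - 167/3·L_1(x) - 527/3·L_2(x).
Expanding and collecting terms gives f(x) = -2x^2 - 6x + 1/3.
Check: f(8) = -527/3. ✓

f(x) = -2x^2 - 6x + 1/3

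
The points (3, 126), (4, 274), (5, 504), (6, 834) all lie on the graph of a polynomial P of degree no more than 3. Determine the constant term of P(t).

Write P(t) = at^3 + bt^2 + ct + d. Substituting each data point gives a linear system:
  27a + 9b + 3c + d = 126
  64a + 16b + 4c + d = 274
  125a + 25b + 5c + d = 504
  216a + 36b + 6c + d = 834
Solving the system yields a = 3, b = 5, c = 2, d = -6.
So P(t) = 3t³ + 5t² + 2t - 6.
The constant term is -6.

-6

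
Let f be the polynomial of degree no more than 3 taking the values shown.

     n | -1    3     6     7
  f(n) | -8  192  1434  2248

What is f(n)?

f(n) = 6n^3 + 4n^2 - 6

Write f(n) = an^3 + bn^2 + cn + d. Substituting each data point gives a linear system:
  -a + b - c + d = -8
  27a + 9b + 3c + d = 192
  216a + 36b + 6c + d = 1434
  343a + 49b + 7c + d = 2248
Solving the system yields a = 6, b = 4, c = 0, d = -6.
So f(n) = 6n³ + 4n² - 6.
Check: f(-1) = -8. ✓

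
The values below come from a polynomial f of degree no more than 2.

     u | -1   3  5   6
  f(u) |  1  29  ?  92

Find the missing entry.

The 3 known points determine the degree-2 polynomial uniquely.
Write f(u) = au^2 + bu + c. Substituting each data point gives a linear system:
  a - b + c = 1
  9a + 3b + c = 29
  36a + 6b + c = 92
Solving the system yields a = 2, b = 3, c = 2.
So f(u) = 2u^2 + 3u + 2.
Then f(5) = 67.

67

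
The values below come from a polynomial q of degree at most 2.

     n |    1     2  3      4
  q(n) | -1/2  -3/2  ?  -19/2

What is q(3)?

-9/2

The 3 known points determine the degree-2 polynomial uniquely.
Write q(n) = an^2 + bn + c. Substituting each data point gives a linear system:
  a + b + c = -1/2
  4a + 2b + c = -3/2
  16a + 4b + c = -19/2
Solving the system yields a = -1, b = 2, c = -3/2.
So q(n) = -n^2 + 2n - 3/2.
Then q(3) = -9/2.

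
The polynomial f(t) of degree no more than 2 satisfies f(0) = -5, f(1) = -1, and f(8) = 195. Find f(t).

Write f(t) = at^2 + bt + c. Substituting each data point gives a linear system:
  c = -5
  a + b + c = -1
  64a + 8b + c = 195
Solving the system yields a = 3, b = 1, c = -5.
So f(t) = 3t² + t - 5.
Check: f(0) = -5. ✓

f(t) = 3t^2 + t - 5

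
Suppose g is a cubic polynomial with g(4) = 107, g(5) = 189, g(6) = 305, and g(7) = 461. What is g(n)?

g(n) = n^3 + 2n^2 + 3n - 1

Write g(n) = an^3 + bn^2 + cn + d. Substituting each data point gives a linear system:
  64a + 16b + 4c + d = 107
  125a + 25b + 5c + d = 189
  216a + 36b + 6c + d = 305
  343a + 49b + 7c + d = 461
Solving the system yields a = 1, b = 2, c = 3, d = -1.
So g(n) = n^3 + 2n^2 + 3n - 1.
Check: g(5) = 189. ✓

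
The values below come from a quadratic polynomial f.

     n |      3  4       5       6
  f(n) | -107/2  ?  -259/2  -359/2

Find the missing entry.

On equispaced nodes a degree-2 polynomial has vanishing third forward difference, so
  - f(3) + 3·f(4) - 3·f(5) + f(6) = 0.
Substituting the known values and solving for f(4):
  3·f(4) = -525/2
  f(4) = -175/2.

-175/2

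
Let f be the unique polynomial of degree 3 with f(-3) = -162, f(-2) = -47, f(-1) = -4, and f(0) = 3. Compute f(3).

168

Using the Lagrange interpolation formula with nodes -3, -2, -1, 0:
  L_0(n) = (n + 2)(n + 1)n / -6
  L_1(n) = (n + 3)(n + 1)n / 2
  L_2(n) = (n + 3)(n + 2)n / -2
  L_3(n) = (n + 3)(n + 2)(n + 1) / 6
Then f(n) = -162·L_0(n) - 47·L_1(n) - 4·L_2(n) + 3·L_3(n).
Expanding and collecting terms gives f(n) = 6n^3 + n + 3.
Evaluating at n = 3: f(3) = 168.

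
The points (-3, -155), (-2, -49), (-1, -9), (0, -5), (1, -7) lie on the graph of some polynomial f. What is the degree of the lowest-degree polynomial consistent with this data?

3

Forward differences of the values at x = -3, -2, -1, 0, 1:
  f  : -155  -49  -9  -5  -7
  Δ  : 106  40  4  -2
  Δ^2: -66  -36  -6
  Δ^3: 30  30
  Δ^4: 0
The third differences are constant (30) and nonzero, while all higher differences vanish, so the minimal degree is 3.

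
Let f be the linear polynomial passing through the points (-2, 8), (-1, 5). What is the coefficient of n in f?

Write f(n) = an + b. Substituting each data point gives a linear system:
  -2a + b = 8
  -a + b = 5
Solving the system yields a = -3, b = 2.
So f(n) = -3n + 2.
The leading coefficient is -3.

-3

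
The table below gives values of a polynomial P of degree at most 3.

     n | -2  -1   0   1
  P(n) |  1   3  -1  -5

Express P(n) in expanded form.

Using the Lagrange interpolation formula with nodes -2, -1, 0, 1:
  L_0(n) = (n + 1)n(n - 1) / -6
  L_1(n) = (n + 2)n(n - 1) / 2
  L_2(n) = (n + 2)(n + 1)(n - 1) / -2
  L_3(n) = (n + 2)(n + 1)n / 6
Then P(n) = 1·L_0(n) + 3·L_1(n) - 1·L_2(n) - 5·L_3(n).
Expanding and collecting terms gives P(n) = n³ - 5n - 1.
Check: P(1) = -5. ✓

P(n) = n^3 - 5n - 1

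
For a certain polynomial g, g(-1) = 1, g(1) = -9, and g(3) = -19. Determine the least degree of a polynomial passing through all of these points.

1

Forward differences of the values at x = -1, 1, 3:
  g  : 1  -9  -19
  Δ  : -10  -10
  Δ^2: 0
The first differences are constant (-10) and nonzero, while all higher differences vanish, so the minimal degree is 1.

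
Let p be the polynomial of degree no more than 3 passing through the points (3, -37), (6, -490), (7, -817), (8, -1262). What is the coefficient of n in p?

Write p(n) = an^3 + bn^2 + cn + d. Substituting each data point gives a linear system:
  27a + 9b + 3c + d = -37
  216a + 36b + 6c + d = -490
  343a + 49b + 7c + d = -817
  512a + 64b + 8c + d = -1262
Solving the system yields a = -3, b = 4, c = 2, d = 2.
So p(n) = -3n³ + 4n² + 2n + 2.
The coefficient of n is 2.

2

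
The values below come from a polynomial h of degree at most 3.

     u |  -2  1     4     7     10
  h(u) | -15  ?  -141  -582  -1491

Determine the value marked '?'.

-6

On equispaced nodes a degree-3 polynomial has vanishing fourth forward difference, so
  h(-2) - 4·h(1) + 6·h(4) - 4·h(7) + h(10) = 0.
Substituting the known values and solving for h(1):
  -4·h(1) = 24
  h(1) = -6.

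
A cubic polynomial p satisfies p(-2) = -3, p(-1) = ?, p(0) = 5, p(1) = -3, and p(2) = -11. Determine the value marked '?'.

On equispaced nodes a degree-3 polynomial has vanishing fourth forward difference, so
  p(-2) - 4·p(-1) + 6·p(0) - 4·p(1) + p(2) = 0.
Substituting the known values and solving for p(-1):
  -4·p(-1) = -28
  p(-1) = 7.

7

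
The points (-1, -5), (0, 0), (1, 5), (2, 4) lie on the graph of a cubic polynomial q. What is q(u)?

Write q(u) = au^3 + bu^2 + cu + d. Substituting each data point gives a linear system:
  -a + b - c + d = -5
  d = 0
  a + b + c + d = 5
  8a + 4b + 2c + d = 4
Solving the system yields a = -1, b = 0, c = 6, d = 0.
So q(u) = -u³ + 6u.
Check: q(-1) = -5. ✓

q(u) = -u^3 + 6u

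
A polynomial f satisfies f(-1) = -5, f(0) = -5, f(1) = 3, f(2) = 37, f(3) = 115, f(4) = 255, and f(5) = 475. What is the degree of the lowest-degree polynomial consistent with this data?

3

Forward differences of the values at u = -1, 0, 1, 2, 3, 4, 5:
  f  : -5  -5  3  37  115  255  475
  Δ  : 0  8  34  78  140  220
  Δ^2: 8  26  44  62  80
  Δ^3: 18  18  18  18
  Δ^4: 0  0  0
  Δ^5: 0  0
  Δ^6: 0
The third differences are constant (18) and nonzero, while all higher differences vanish, so the minimal degree is 3.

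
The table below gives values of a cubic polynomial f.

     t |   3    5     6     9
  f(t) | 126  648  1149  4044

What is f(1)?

Write f(t) = at^3 + bt^2 + ct + d. Substituting each data point gives a linear system:
  27a + 9b + 3c + d = 126
  125a + 25b + 5c + d = 648
  216a + 36b + 6c + d = 1149
  729a + 81b + 9c + d = 4044
Solving the system yields a = 6, b = -4, c = -1, d = 3.
So f(t) = 6t^3 - 4t^2 - t + 3.
Then f(1) = 4.

4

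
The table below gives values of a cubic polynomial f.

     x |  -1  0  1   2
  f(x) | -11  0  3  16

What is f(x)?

f(x) = 3x^3 - 4x^2 + 4x

Using the Lagrange interpolation formula with nodes -1, 0, 1, 2:
  L_0(x) = x(x - 1)(x - 2) / -6
  L_1(x) = (x + 1)(x - 1)(x - 2) / 2
  L_2(x) = (x + 1)x(x - 2) / -2
  L_3(x) = (x + 1)x(x - 1) / 6
Then f(x) = -11·L_0(x) + 0·L_1(x) + 3·L_2(x) + 16·L_3(x).
Expanding and collecting terms gives f(x) = 3x³ - 4x² + 4x.
Check: f(0) = 0. ✓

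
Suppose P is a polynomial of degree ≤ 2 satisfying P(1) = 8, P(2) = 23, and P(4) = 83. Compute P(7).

Using the Lagrange interpolation formula with nodes 1, 2, 4:
  L_0(x) = (x - 2)(x - 4) / 3
  L_1(x) = (x - 1)(x - 4) / -2
  L_2(x) = (x - 1)(x - 2) / 6
Then P(x) = 8·L_0(x) + 23·L_1(x) + 83·L_2(x).
Expanding and collecting terms gives P(x) = 5x² + 3.
Evaluating at x = 7: P(7) = 248.

248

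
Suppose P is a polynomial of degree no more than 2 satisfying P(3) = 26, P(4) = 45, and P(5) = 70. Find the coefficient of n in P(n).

Write P(n) = an^2 + bn + c. Substituting each data point gives a linear system:
  9a + 3b + c = 26
  16a + 4b + c = 45
  25a + 5b + c = 70
Solving the system yields a = 3, b = -2, c = 5.
So P(n) = 3n^2 - 2n + 5.
The coefficient of n is -2.

-2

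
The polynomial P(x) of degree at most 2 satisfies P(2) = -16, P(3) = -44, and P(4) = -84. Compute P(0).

4

Forward differences of the values at x = 2, 3, 4:
  P  : -16  -44  -84
  Δ  : -28  -40
  Δ^2: -12
The second differences are constant, confirming degree 2.
Interpolating (Newton forward form) and evaluating at x = 0 gives P(0) = 4.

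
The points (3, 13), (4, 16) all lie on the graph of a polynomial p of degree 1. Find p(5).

Using the Lagrange interpolation formula with nodes 3, 4:
  L_0(s) = (s - 4) / -1
  L_1(s) = (s - 3) / 1
Then p(s) = 13·L_0(s) + 16·L_1(s).
Expanding and collecting terms gives p(s) = 3s + 4.
Evaluating at s = 5: p(5) = 19.

19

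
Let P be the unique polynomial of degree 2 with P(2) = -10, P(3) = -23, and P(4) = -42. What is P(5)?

Write P(u) = au^2 + bu + c. Substituting each data point gives a linear system:
  4a + 2b + c = -10
  9a + 3b + c = -23
  16a + 4b + c = -42
Solving the system yields a = -3, b = 2, c = -2.
So P(u) = -3u^2 + 2u - 2.
Then P(5) = -67.

-67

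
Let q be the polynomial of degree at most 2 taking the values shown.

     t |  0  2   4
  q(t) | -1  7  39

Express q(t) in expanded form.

Using the Lagrange interpolation formula with nodes 0, 2, 4:
  L_0(t) = (t - 2)(t - 4) / 8
  L_1(t) = t(t - 4) / -4
  L_2(t) = t(t - 2) / 8
Then q(t) = -1·L_0(t) + 7·L_1(t) + 39·L_2(t).
Expanding and collecting terms gives q(t) = 3t^2 - 2t - 1.
Check: q(2) = 7. ✓

q(t) = 3t^2 - 2t - 1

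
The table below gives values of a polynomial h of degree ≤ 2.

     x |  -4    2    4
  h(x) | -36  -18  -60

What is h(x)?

h(x) = -3x^2 - 3x

Write h(x) = ax^2 + bx + c. Substituting each data point gives a linear system:
  16a - 4b + c = -36
  4a + 2b + c = -18
  16a + 4b + c = -60
Solving the system yields a = -3, b = -3, c = 0.
So h(x) = -3x^2 - 3x.
Check: h(2) = -18. ✓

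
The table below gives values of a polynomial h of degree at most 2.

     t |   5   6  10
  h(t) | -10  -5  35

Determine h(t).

h(t) = t^2 - 6t - 5

Write h(t) = at^2 + bt + c. Substituting each data point gives a linear system:
  25a + 5b + c = -10
  36a + 6b + c = -5
  100a + 10b + c = 35
Solving the system yields a = 1, b = -6, c = -5.
So h(t) = t² - 6t - 5.
Check: h(5) = -10. ✓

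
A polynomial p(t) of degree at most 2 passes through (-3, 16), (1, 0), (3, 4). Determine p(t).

Write p(t) = at^2 + bt + c. Substituting each data point gives a linear system:
  9a - 3b + c = 16
  a + b + c = 0
  9a + 3b + c = 4
Solving the system yields a = 1, b = -2, c = 1.
So p(t) = t² - 2t + 1.
Check: p(1) = 0. ✓

p(t) = t^2 - 2t + 1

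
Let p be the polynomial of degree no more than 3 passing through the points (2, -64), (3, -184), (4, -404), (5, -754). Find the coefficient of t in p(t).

0

Write p(t) = at^3 + bt^2 + ct + d. Substituting each data point gives a linear system:
  8a + 4b + 2c + d = -64
  27a + 9b + 3c + d = -184
  64a + 16b + 4c + d = -404
  125a + 25b + 5c + d = -754
Solving the system yields a = -5, b = -5, c = 0, d = -4.
So p(t) = -5t^3 - 5t^2 - 4.
The coefficient of t is 0.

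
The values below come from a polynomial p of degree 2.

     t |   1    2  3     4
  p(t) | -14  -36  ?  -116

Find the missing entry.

On equispaced nodes a degree-2 polynomial has vanishing third forward difference, so
  - p(1) + 3·p(2) - 3·p(3) + p(4) = 0.
Substituting the known values and solving for p(3):
  -3·p(3) = 210
  p(3) = -70.

-70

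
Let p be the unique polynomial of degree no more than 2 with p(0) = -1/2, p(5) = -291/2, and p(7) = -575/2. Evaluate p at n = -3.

Using the Lagrange interpolation formula with nodes 0, 5, 7:
  L_0(n) = (n - 5)(n - 7) / 35
  L_1(n) = n(n - 7) / -10
  L_2(n) = n(n - 5) / 14
Then p(n) = -1/2·L_0(n) - 291/2·L_1(n) - 575/2·L_2(n).
Expanding and collecting terms gives p(n) = -6n^2 + n - 1/2.
Evaluating at n = -3: p(-3) = -115/2.

-115/2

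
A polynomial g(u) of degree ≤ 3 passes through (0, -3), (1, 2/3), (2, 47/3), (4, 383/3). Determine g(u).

g(u) = 2u^3 - (1/3)u^2 + 2u - 3

Write g(u) = au^3 + bu^2 + cu + d. Substituting each data point gives a linear system:
  d = -3
  a + b + c + d = 2/3
  8a + 4b + 2c + d = 47/3
  64a + 16b + 4c + d = 383/3
Solving the system yields a = 2, b = -1/3, c = 2, d = -3.
So g(u) = 2u^3 - (1/3)u^2 + 2u - 3.
Check: g(1) = 2/3. ✓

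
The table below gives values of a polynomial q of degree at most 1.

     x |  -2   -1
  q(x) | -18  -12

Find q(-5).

Write q(x) = ax + b. Substituting each data point gives a linear system:
  -2a + b = -18
  -a + b = -12
Solving the system yields a = 6, b = -6.
So q(x) = 6x - 6.
Then q(-5) = -36.

-36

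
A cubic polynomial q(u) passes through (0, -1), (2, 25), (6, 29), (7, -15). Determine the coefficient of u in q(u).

Write q(u) = au^3 + bu^2 + cu + d. Substituting each data point gives a linear system:
  d = -1
  8a + 4b + 2c + d = 25
  216a + 36b + 6c + d = 29
  343a + 49b + 7c + d = -15
Solving the system yields a = -1, b = 6, c = 5, d = -1.
So q(u) = -u^3 + 6u^2 + 5u - 1.
The coefficient of u is 5.

5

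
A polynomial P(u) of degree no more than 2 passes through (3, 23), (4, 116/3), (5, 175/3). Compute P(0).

Using the Lagrange interpolation formula with nodes 3, 4, 5:
  L_0(u) = (u - 4)(u - 5) / 2
  L_1(u) = (u - 3)(u - 5) / -1
  L_2(u) = (u - 3)(u - 4) / 2
Then P(u) = 23·L_0(u) + 116/3·L_1(u) + 175/3·L_2(u).
Expanding and collecting terms gives P(u) = 2u^2 + (5/3)u.
Evaluating at u = 0: P(0) = 0.

0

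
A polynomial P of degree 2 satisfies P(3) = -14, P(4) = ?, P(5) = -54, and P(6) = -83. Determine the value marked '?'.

-31

The 3 known points determine the degree-2 polynomial uniquely.
Write P(n) = an^2 + bn + c. Substituting each data point gives a linear system:
  9a + 3b + c = -14
  25a + 5b + c = -54
  36a + 6b + c = -83
Solving the system yields a = -3, b = 4, c = 1.
So P(n) = -3n² + 4n + 1.
Then P(4) = -31.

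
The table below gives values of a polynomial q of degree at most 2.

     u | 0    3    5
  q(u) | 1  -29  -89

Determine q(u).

q(u) = -4u^2 + 2u + 1

Using the Lagrange interpolation formula with nodes 0, 3, 5:
  L_0(u) = (u - 3)(u - 5) / 15
  L_1(u) = u(u - 5) / -6
  L_2(u) = u(u - 3) / 10
Then q(u) = 1·L_0(u) - 29·L_1(u) - 89·L_2(u).
Expanding and collecting terms gives q(u) = -4u^2 + 2u + 1.
Check: q(5) = -89. ✓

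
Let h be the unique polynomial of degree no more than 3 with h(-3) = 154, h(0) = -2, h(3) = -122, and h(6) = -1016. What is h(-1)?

Using the Lagrange interpolation formula with nodes -3, 0, 3, 6:
  L_0(s) = s(s - 3)(s - 6) / -162
  L_1(s) = (s + 3)(s - 3)(s - 6) / 54
  L_2(s) = (s + 3)s(s - 6) / -54
  L_3(s) = (s + 3)s(s - 3) / 162
Then h(s) = 154·L_0(s) - 2·L_1(s) - 122·L_2(s) - 1016·L_3(s).
Expanding and collecting terms gives h(s) = -5s³ + 2s² - s - 2.
Evaluating at s = -1: h(-1) = 6.

6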